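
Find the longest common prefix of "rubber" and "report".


Word 1: "rubber"
Word 2: "report"
Comparing from start:
  Pos 0: 'r' == 'r'
  Pos 1: 'u' != 'e' (stop)
LCP = "r" (length 1)


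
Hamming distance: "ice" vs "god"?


Comparing character by character (same length = 3):
  Pos 0: 'i' vs 'g' !=
  Pos 1: 'c' vs 'o' !=
  Pos 2: 'e' vs 'd' !=
Hamming distance = 3


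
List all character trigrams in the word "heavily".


Word: "heavily" (length 7)
Number of trigrams = 7 - 3 + 1 = 5
  Position 0: "hea"
  Position 1: "eav"
  Position 2: "avi"
  Position 3: "vil"
  Position 4: "ily"
Trigrams = "hea", "eav", "avi", "vil", "ily"


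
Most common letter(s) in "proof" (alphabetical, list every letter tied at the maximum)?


Word: "proof"
Letter counts:
  'f': 1
  'o': 2
  'p': 1
  'r': 1
Maximum count = 2
Most frequent = 'o' (2 times each)


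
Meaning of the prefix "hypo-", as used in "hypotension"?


Prefix: hypo-
Example: hypotension (hypo- + tension)
Meaning = under / below normal


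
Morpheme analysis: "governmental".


Word: "governmental"
Morphemes: govern | -ment | -al
Each morpheme carries meaning
= 3 morphemes


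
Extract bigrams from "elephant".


Word: "elephant" (length 8)
Number of bigrams = 8 - 2 + 1 = 7
  Position 0: "el"
  Position 1: "le"
  Position 2: "ep"
  Position 3: "ph"
  Position 4: "ha"
  Position 5: "an"
  Position 6: "nt"
Bigrams = "el", "le", "ep", "ph", "ha", "an", "nt"


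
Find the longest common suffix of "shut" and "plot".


Word 1: "shut"
Word 2: "plot"
Comparing from end:
  Pos -1: 't' == 't'
  Pos -2: 'u' != 'o' (stop)
LCS = "t" (length 1)


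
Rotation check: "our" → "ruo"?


Word: "our", Candidate: "ruo"
Method: check if candidate is substring of word+word
"ourour" contains "ruo"? No
Is rotation = No


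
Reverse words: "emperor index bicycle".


Original: "emperor index bicycle"
Words (1..n): emperor | index | bicycle
Reversed (n..1): bicycle | index | emperor
Result = "bicycle index emperor"


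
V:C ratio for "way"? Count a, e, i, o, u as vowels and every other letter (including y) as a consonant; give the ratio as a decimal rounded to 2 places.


Word: "way"
Vowels (a,e,i,o,u): 1
Consonants: 2
Ratio = 1/2
= 0.50


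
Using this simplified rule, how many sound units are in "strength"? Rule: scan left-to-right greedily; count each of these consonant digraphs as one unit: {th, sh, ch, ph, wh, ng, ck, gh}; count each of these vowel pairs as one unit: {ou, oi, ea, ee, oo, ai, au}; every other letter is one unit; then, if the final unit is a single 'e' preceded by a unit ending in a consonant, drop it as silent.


Word: "strength" (8 letters)
Left-to-right scan:
  [1] 's' (letter)
  [2] 't' (letter)
  [3] 'r' (letter)
  [4] 'e' (letter)
  [5] 'ng' (digraph)
  [6] 'th' (digraph)
Units from scan: 6
Sound units = 6 units


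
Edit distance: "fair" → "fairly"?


Word 1: "fair" (length 4)
Word 2: "fairly" (length 6)
One optimal edit sequence (insert/delete/substitute each cost 1):
  1. keep 'f'
  2. keep 'a'
  3. keep 'i'
  4. keep 'r'
  5. insert 'l'  (+1)
  6. insert 'y'  (+1)
Total edit operations: 2
Edit distance = 2


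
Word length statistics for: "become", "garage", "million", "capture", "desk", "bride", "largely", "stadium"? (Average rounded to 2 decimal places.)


Lengths: "become"=6, "garage"=6, "million"=7, "capture"=7, "desk"=4, "bride"=5, "largely"=7, "stadium"=7
Sum = 49, Count = 8
Average = 49/8 = 6.13
= avg=6.13, min=4, max=7


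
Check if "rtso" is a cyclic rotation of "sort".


Word: "sort", Candidate: "rtso"
Method: check if candidate is substring of word+word
"sortsort" contains "rtso"? Yes
Is rotation = Yes


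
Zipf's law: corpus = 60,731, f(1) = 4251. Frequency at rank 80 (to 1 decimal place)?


Zipf's law: f(r) = f(1) / r
f(1) = 4251
f(80) = 4251 / 80
= 53.1 occurrences


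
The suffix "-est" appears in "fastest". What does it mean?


Suffix: -est
Example: fastest (fast + -est)
Meaning = most


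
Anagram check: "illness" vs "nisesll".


Word 1: "illness" → sorted: eillnss
Word 2: "nisesll" → sorted: eillnss
Same letters? eillnss == eillnss
Anagram = Yes


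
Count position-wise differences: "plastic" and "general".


Comparing character by character (same length = 7):
  Pos 0: 'p' vs 'g' !=
  Pos 1: 'l' vs 'e' !=
  Pos 2: 'a' vs 'n' !=
  Pos 3: 's' vs 'e' !=
  Pos 4: 't' vs 'r' !=
  Pos 5: 'i' vs 'a' !=
  Pos 6: 'c' vs 'l' !=
Hamming distance = 7


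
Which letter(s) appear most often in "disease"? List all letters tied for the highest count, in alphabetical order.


Word: "disease"
Letter counts:
  'a': 1
  'd': 1
  'e': 2
  'i': 1
  's': 2
Maximum count = 2
Most frequent = 'e', 's' (2 times each)


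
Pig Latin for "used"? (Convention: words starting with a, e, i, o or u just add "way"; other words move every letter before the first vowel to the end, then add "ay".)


Word: "used"
Starts with vowel → add 'way'
Pig Latin = "usedway"


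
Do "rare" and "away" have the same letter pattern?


Pattern of "rare": [0, 1, 0, 2]
Pattern of "away": [0, 1, 0, 2]
Patterns match
Same pattern = Yes


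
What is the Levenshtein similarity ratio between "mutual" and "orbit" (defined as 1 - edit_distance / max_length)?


Word 1: "mutual" (length 6)
Word 2: "orbit" (length 5)
One optimal edit sequence:
  1. delete 'm'  (+1)
  2. substitute 'u' -> 'o'  (+1)
  3. substitute 't' -> 'r'  (+1)
  4. substitute 'u' -> 'b'  (+1)
  5. substitute 'a' -> 'i'  (+1)
  6. substitute 'l' -> 't'  (+1)
Edit distance = 6
Max length = max(6, 5) = 6
Similarity = 1 - 6/6
= 0.0000


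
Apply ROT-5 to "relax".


Word: "relax"
Shift: 5
Each letter → (letter + shift) mod 26:
  'r' (17) + 5 = 22 → 'w'
  'e' (4) + 5 = 9 → 'j'
  'l' (11) + 5 = 16 → 'q'
  'a' (0) + 5 = 5 → 'f'
  'x' (23) + 5 = 2 → 'c'
Result = "wjqfc"


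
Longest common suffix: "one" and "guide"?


Word 1: "one"
Word 2: "guide"
Comparing from end:
  Pos -1: 'e' == 'e'
  Pos -2: 'n' != 'd' (stop)
LCS = "e" (length 1)


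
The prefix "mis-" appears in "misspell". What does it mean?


Prefix: mis-
Example: misspell (mis- + spell)
Meaning = wrongly


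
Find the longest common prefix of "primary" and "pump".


Word 1: "primary"
Word 2: "pump"
Comparing from start:
  Pos 0: 'p' == 'p'
  Pos 1: 'r' != 'u' (stop)
LCP = "p" (length 1)


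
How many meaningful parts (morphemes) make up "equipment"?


Word: "equipment"
Morphemes: equip / -ment
Each morpheme carries meaning
= 2 morphemes


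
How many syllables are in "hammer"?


Word: "hammer"
Syllable breakdown: ham · mer
Counting: 2 parts
= 2 syllables


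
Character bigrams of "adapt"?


Word: "adapt" (length 5)
Number of bigrams = 5 - 2 + 1 = 4
  Position 0: "ad"
  Position 1: "da"
  Position 2: "ap"
  Position 3: "pt"
Bigrams = "ad", "da", "ap", "pt"


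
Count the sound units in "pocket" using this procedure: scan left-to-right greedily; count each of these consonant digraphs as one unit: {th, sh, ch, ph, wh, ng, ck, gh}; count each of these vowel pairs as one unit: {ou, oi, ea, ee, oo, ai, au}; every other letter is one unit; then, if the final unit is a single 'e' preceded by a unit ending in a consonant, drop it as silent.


Word: "pocket" (6 letters)
Left-to-right scan:
  (1) 'p' (letter)
  (2) 'o' (letter)
  (3) 'ck' (digraph)
  (4) 'e' (letter)
  (5) 't' (letter)
Units from scan: 5
Sound units = 5 units


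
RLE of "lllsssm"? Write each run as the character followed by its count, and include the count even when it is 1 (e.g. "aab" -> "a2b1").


String: "lllsssm"
Scanning for consecutive runs:
  'l' x 3
  's' x 3
  'm' x 1
RLE = "l3s3m1"


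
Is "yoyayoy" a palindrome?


Word: "yoyayoy"
Reversed: "yoyayoy"
Forward == Backward? yoyayoy == yoyayoy
Palindrome = Yes


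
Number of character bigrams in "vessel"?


Word: "vessel" (length 6)
Number of 2-grams = length - 2 + 1 = 6 - 2 + 1
= 5


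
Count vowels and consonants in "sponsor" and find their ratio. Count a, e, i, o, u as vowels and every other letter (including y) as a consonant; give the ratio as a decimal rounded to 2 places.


Word: "sponsor"
Vowels (a,e,i,o,u): 2
Consonants: 5
Ratio = 2/5
= 0.40


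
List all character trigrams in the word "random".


Word: "random" (length 6)
Number of trigrams = 6 - 3 + 1 = 4
  Position 0: "ran"
  Position 1: "and"
  Position 2: "ndo"
  Position 3: "dom"
Trigrams = "ran", "and", "ndo", "dom"


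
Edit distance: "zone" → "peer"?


Word 1: "zone" (length 4)
Word 2: "peer" (length 4)
One optimal edit sequence (insert/delete/substitute each cost 1):
  1. substitute 'z' -> 'p'  (+1)
  2. substitute 'o' -> 'e'  (+1)
  3. substitute 'n' -> 'e'  (+1)
  4. substitute 'e' -> 'r'  (+1)
Total edit operations: 4
Edit distance = 4


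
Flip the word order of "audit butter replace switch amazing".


Original: "audit butter replace switch amazing"
Words (1..n): audit | butter | replace | switch | amazing
Reversed (n..1): amazing | switch | replace | butter | audit
Result = "amazing switch replace butter audit"


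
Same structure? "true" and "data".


Pattern of "true": [0, 1, 2, 3]
Pattern of "data": [0, 1, 2, 1]
Patterns do not match
Same pattern = No


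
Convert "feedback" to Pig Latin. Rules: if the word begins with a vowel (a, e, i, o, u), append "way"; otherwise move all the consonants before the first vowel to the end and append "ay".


Word: "feedback"
Starts with consonant(s) → move to end, add 'ay'
Consonant cluster: "f"
Pig Latin = "eedbackfay"


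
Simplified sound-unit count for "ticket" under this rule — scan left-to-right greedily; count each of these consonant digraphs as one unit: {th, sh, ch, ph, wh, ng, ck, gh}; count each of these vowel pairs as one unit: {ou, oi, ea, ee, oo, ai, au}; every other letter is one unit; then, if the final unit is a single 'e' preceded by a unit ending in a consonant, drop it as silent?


Word: "ticket" (6 letters)
Left-to-right scan:
  (1) 't' (letter)
  (2) 'i' (letter)
  (3) 'ck' (digraph)
  (4) 'e' (letter)
  (5) 't' (letter)
Units from scan: 5
Sound units = 5 units


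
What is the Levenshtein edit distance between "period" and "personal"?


Word 1: "period" (length 6)
Word 2: "personal" (length 8)
One optimal edit sequence (insert/delete/substitute each cost 1):
  1. keep 'p'
  2. keep 'e'
  3. keep 'r'
  4. substitute 'i' -> 's'  (+1)
  5. keep 'o'
  6. insert 'n'  (+1)
  7. insert 'a'  (+1)
  8. substitute 'd' -> 'l'  (+1)
Total edit operations: 4
Edit distance = 4


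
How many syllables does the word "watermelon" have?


Word: "watermelon"
Syllable breakdown: wa-ter-mel-on
Counting: 4 parts
= 4 syllables


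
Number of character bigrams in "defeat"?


Word: "defeat" (length 6)
Number of 2-grams = length - 2 + 1 = 6 - 2 + 1
= 5


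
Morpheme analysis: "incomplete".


Word: "incomplete"
Morphemes: in- | complete
Each morpheme carries meaning
= 2 morphemes


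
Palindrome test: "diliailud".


Word: "diliailud"
Reversed: "duliailid"
Forward == Backward? diliailud != duliailid
Palindrome = No


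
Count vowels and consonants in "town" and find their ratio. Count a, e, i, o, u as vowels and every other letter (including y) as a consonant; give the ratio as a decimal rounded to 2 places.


Word: "town"
Vowels (a,e,i,o,u): 1
Consonants: 3
Ratio = 1/3
= 0.33


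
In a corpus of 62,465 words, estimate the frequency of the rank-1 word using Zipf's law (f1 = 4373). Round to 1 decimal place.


Zipf's law: f(r) = f(1) / r
f(1) = 4373
f(1) = 4373 / 1
= 4373.0 occurrences


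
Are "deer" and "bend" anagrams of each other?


Word 1: "deer" → sorted: deer
Word 2: "bend" → sorted: bden
Same letters? deer != bden
Anagram = No


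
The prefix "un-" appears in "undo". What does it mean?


Prefix: un-
As in: undo -> un- + do
Meaning = not / reverse


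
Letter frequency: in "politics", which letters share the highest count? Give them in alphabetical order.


Word: "politics"
Letter counts:
  'c': 1
  'i': 2
  'l': 1
  'o': 1
  'p': 1
  's': 1
  't': 1
Maximum count = 2
Most frequent = 'i' (2 times each)


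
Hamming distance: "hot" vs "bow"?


Comparing character by character (same length = 3):
  Pos 0: 'h' vs 'b' !=
  Pos 1: 'o' vs 'o' =
  Pos 2: 't' vs 'w' !=
Hamming distance = 2


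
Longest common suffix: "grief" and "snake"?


Word 1: "grief"
Word 2: "snake"
Comparing from end:
  Pos -1: 'f' != 'e' (stop)
LCS = "" (length 0)


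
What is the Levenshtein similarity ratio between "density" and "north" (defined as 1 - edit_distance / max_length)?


Word 1: "density" (length 7)
Word 2: "north" (length 5)
One optimal edit sequence:
  1. delete 'd'  (+1)
  2. delete 'e'  (+1)
  3. keep 'n'
  4. substitute 's' -> 'o'  (+1)
  5. substitute 'i' -> 'r'  (+1)
  6. keep 't'
  7. substitute 'y' -> 'h'  (+1)
Edit distance = 5
Max length = max(7, 5) = 7
Similarity = 1 - 5/7
= 0.2857


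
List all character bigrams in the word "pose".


Word: "pose" (length 4)
Number of bigrams = 4 - 2 + 1 = 3
  Position 0: "po"
  Position 1: "os"
  Position 2: "se"
Bigrams = "po", "os", "se"


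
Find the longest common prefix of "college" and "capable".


Word 1: "college"
Word 2: "capable"
Comparing from start:
  Pos 0: 'c' == 'c'
  Pos 1: 'o' != 'a' (stop)
LCP = "c" (length 1)


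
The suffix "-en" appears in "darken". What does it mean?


Suffix: -en
As in: darken -> dark + -en
Meaning = to make / become


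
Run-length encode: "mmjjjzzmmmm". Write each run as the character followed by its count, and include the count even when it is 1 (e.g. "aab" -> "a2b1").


String: "mmjjjzzmmmm"
Scanning for consecutive runs:
  'm' x 2
  'j' x 3
  'z' x 2
  'm' x 4
RLE = "m2j3z2m4"


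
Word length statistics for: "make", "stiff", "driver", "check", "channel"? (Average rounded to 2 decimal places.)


Lengths: "make"=4, "stiff"=5, "driver"=6, "check"=5, "channel"=7
Sum = 27, Count = 5
Average = 27/5 = 5.40
= avg=5.40, min=4, max=7


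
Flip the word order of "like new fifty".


Original: "like new fifty"
Words (1..n): like | new | fifty
Reversed (n..1): fifty | new | like
Result = "fifty new like"


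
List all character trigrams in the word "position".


Word: "position" (length 8)
Number of trigrams = 8 - 3 + 1 = 6
  Position 0: "pos"
  Position 1: "osi"
  Position 2: "sit"
  Position 3: "iti"
  Position 4: "tio"
  Position 5: "ion"
Trigrams = "pos", "osi", "sit", "iti", "tio", "ion"


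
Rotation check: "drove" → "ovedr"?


Word: "drove", Candidate: "ovedr"
Method: check if candidate is substring of word+word
"drovedrove" contains "ovedr"? Yes
Is rotation = Yes


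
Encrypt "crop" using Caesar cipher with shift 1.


Word: "crop"
Shift: 1
Each letter → (letter + shift) mod 26:
  'c' (2) + 1 = 3 → 'd'
  'r' (17) + 1 = 18 → 's'
  'o' (14) + 1 = 15 → 'p'
  'p' (15) + 1 = 16 → 'q'
Result = "dspq"


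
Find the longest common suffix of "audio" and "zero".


Word 1: "audio"
Word 2: "zero"
Comparing from end:
  Pos -1: 'o' == 'o'
  Pos -2: 'i' != 'r' (stop)
LCS = "o" (length 1)


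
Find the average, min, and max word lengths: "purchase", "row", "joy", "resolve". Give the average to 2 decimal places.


Lengths: "purchase"=8, "row"=3, "joy"=3, "resolve"=7
Sum = 21, Count = 4
Average = 21/4 = 5.25
= avg=5.25, min=3, max=8


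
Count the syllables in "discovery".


Word: "discovery"
Syllable breakdown: dis · cov · er · y
Counting: 4 parts
= 4 syllables


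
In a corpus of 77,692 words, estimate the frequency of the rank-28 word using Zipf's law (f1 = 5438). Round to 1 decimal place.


Zipf's law: f(r) = f(1) / r
f(1) = 5438
f(28) = 5438 / 28
= 194.2 occurrences


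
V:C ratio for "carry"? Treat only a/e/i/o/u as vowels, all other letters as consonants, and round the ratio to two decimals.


Word: "carry"
Vowels (a,e,i,o,u): 1
Consonants: 4
Ratio = 1/4
= 0.25


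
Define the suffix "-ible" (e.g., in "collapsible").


Suffix: -ible
As in: collapsible -> collapse + -ible, with a spelling change
Meaning = capable of


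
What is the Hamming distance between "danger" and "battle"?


Comparing character by character (same length = 6):
  Pos 0: 'd' vs 'b' !=
  Pos 1: 'a' vs 'a' =
  Pos 2: 'n' vs 't' !=
  Pos 3: 'g' vs 't' !=
  Pos 4: 'e' vs 'l' !=
  Pos 5: 'r' vs 'e' !=
Hamming distance = 5


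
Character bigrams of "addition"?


Word: "addition" (length 8)
Number of bigrams = 8 - 2 + 1 = 7
  Position 0: "ad"
  Position 1: "dd"
  Position 2: "di"
  Position 3: "it"
  Position 4: "ti"
  Position 5: "io"
  Position 6: "on"
Bigrams = "ad", "dd", "di", "it", "ti", "io", "on"


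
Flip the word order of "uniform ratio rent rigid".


Original: "uniform ratio rent rigid"
Words (1..n): uniform | ratio | rent | rigid
Reversed (n..1): rigid | rent | ratio | uniform
Result = "rigid rent ratio uniform"


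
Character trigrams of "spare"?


Word: "spare" (length 5)
Number of trigrams = 5 - 3 + 1 = 3
  Position 0: "spa"
  Position 1: "par"
  Position 2: "are"
Trigrams = "spa", "par", "are"


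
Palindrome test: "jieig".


Word: "jieig"
Reversed: "gieij"
Forward == Backward? jieig != gieij
Palindrome = No


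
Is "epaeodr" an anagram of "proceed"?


Word 1: "proceed" → sorted: cdeeopr
Word 2: "epaeodr" → sorted: adeeopr
Same letters? cdeeopr != adeeopr
Anagram = No


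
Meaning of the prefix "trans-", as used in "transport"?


Prefix: trans-
As in: transport -> trans- + port
Meaning = across


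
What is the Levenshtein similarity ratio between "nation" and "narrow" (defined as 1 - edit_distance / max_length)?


Word 1: "nation" (length 6)
Word 2: "narrow" (length 6)
One optimal edit sequence:
  1. keep 'n'
  2. keep 'a'
  3. substitute 't' -> 'r'  (+1)
  4. substitute 'i' -> 'r'  (+1)
  5. keep 'o'
  6. substitute 'n' -> 'w'  (+1)
Edit distance = 3
Max length = max(6, 6) = 6
Similarity = 1 - 3/6
= 0.5000


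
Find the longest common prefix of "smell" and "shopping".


Word 1: "smell"
Word 2: "shopping"
Comparing from start:
  Pos 0: 's' == 's'
  Pos 1: 'm' != 'h' (stop)
LCP = "s" (length 1)


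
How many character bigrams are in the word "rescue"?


Word: "rescue" (length 6)
Number of 2-grams = length - 2 + 1 = 6 - 2 + 1
= 5


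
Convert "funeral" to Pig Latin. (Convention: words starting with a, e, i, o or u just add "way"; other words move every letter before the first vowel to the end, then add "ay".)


Word: "funeral"
Starts with consonant(s) → move to end, add 'ay'
Consonant cluster: "f"
Pig Latin = "uneralfay"


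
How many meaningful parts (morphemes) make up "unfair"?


Word: "unfair"
Morphemes: un- + fair
Each morpheme carries meaning
= 2 morphemes


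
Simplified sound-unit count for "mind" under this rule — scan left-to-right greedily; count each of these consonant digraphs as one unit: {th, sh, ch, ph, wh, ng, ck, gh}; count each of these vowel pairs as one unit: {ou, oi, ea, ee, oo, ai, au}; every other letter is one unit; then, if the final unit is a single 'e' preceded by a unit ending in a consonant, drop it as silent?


Word: "mind" (4 letters)
Left-to-right scan:
  1. 'm' (letter)
  2. 'i' (letter)
  3. 'n' (letter)
  4. 'd' (letter)
Units from scan: 4
Sound units = 4 units


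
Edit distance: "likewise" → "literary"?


Word 1: "likewise" (length 8)
Word 2: "literary" (length 8)
One optimal edit sequence (insert/delete/substitute each cost 1):
  1. keep 'l'
  2. keep 'i'
  3. substitute 'k' -> 't'  (+1)
  4. keep 'e'
  5. substitute 'w' -> 'r'  (+1)
  6. substitute 'i' -> 'a'  (+1)
  7. substitute 's' -> 'r'  (+1)
  8. substitute 'e' -> 'y'  (+1)
Total edit operations: 5
Edit distance = 5


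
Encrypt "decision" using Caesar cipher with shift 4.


Word: "decision"
Shift: 4
Each letter → (letter + shift) mod 26:
  'd' (3) + 4 = 7 → 'h'
  'e' (4) + 4 = 8 → 'i'
  'c' (2) + 4 = 6 → 'g'
  'i' (8) + 4 = 12 → 'm'
  's' (18) + 4 = 22 → 'w'
  'i' (8) + 4 = 12 → 'm'
  'o' (14) + 4 = 18 → 's'
  'n' (13) + 4 = 17 → 'r'
Result = "higmwmsr"


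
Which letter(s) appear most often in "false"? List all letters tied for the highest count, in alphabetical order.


Word: "false"
Letter counts:
  'a': 1
  'e': 1
  'f': 1
  'l': 1
  's': 1
Maximum count = 1
Most frequent = 'a', 'e', 'f', 'l', 's' (1 time each)


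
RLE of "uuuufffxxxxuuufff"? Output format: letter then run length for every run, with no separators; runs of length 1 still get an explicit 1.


String: "uuuufffxxxxuuufff"
Scanning for consecutive runs:
  'u' x 4
  'f' x 3
  'x' x 4
  'u' x 3
  'f' x 3
RLE = "u4f3x4u3f3"


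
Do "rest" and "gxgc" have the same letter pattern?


Pattern of "rest": [0, 1, 2, 3]
Pattern of "gxgc": [0, 1, 0, 2]
Patterns do not match
Same pattern = No


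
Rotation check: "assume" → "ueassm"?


Word: "assume", Candidate: "ueassm"
Method: check if candidate is substring of word+word
"assumeassume" contains "ueassm"? No
Is rotation = No


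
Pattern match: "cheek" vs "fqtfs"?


Pattern of "cheek": [0, 1, 2, 2, 3]
Pattern of "fqtfs": [0, 1, 2, 0, 3]
Patterns do not match
Same pattern = No


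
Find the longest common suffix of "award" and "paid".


Word 1: "award"
Word 2: "paid"
Comparing from end:
  Pos -1: 'd' == 'd'
  Pos -2: 'r' != 'i' (stop)
LCS = "d" (length 1)


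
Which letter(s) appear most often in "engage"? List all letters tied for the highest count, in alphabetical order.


Word: "engage"
Letter counts:
  'a': 1
  'e': 2
  'g': 2
  'n': 1
Maximum count = 2
Most frequent = 'e', 'g' (2 times each)


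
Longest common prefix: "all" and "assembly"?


Word 1: "all"
Word 2: "assembly"
Comparing from start:
  Pos 0: 'a' == 'a'
  Pos 1: 'l' != 's' (stop)
LCP = "a" (length 1)


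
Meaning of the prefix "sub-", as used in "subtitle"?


Prefix: sub-
Example: subtitle = sub- + title
Meaning = under / below


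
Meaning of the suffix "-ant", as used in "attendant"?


Suffix: -ant
Example: attendant = attend + -ant
Meaning = one who / that which


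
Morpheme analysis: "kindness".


Word: "kindness"
Morphemes: kind | -ness
Each morpheme carries meaning
= 2 morphemes


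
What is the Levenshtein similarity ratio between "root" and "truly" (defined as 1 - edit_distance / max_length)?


Word 1: "root" (length 4)
Word 2: "truly" (length 5)
One optimal edit sequence:
  1. insert 't'  (+1)
  2. keep 'r'
  3. substitute 'o' -> 'u'  (+1)
  4. substitute 'o' -> 'l'  (+1)
  5. substitute 't' -> 'y'  (+1)
Edit distance = 4
Max length = max(4, 5) = 5
Similarity = 1 - 4/5
= 0.2000


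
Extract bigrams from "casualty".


Word: "casualty" (length 8)
Number of bigrams = 8 - 2 + 1 = 7
  Position 0: "ca"
  Position 1: "as"
  Position 2: "su"
  Position 3: "ua"
  Position 4: "al"
  Position 5: "lt"
  Position 6: "ty"
Bigrams = "ca", "as", "su", "ua", "al", "lt", "ty"


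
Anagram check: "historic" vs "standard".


Word 1: "historic" → sorted: chiiorst
Word 2: "standard" → sorted: aaddnrst
Same letters? chiiorst != aaddnrst
Anagram = No


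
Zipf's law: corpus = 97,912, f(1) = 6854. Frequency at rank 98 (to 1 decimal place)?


Zipf's law: f(r) = f(1) / r
f(1) = 6854
f(98) = 6854 / 98
= 69.9 occurrences


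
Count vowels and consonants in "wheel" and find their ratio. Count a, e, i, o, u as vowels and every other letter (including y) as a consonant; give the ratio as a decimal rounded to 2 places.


Word: "wheel"
Vowels (a,e,i,o,u): 2
Consonants: 3
Ratio = 2/3
= 0.67


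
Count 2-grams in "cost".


Word: "cost" (length 4)
Number of 2-grams = length - 2 + 1 = 4 - 2 + 1
= 3


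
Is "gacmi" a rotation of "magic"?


Word: "magic", Candidate: "gacmi"
Method: check if candidate is substring of word+word
"magicmagic" contains "gacmi"? No
Is rotation = No


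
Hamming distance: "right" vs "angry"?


Comparing character by character (same length = 5):
  Pos 0: 'r' vs 'a' !=
  Pos 1: 'i' vs 'n' !=
  Pos 2: 'g' vs 'g' =
  Pos 3: 'h' vs 'r' !=
  Pos 4: 't' vs 'y' !=
Hamming distance = 4


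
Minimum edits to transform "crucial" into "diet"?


Word 1: "crucial" (length 7)
Word 2: "diet" (length 4)
One optimal edit sequence (insert/delete/substitute each cost 1):
  1. delete 'c'  (+1)
  2. delete 'r'  (+1)
  3. delete 'u'  (+1)
  4. substitute 'c' -> 'd'  (+1)
  5. keep 'i'
  6. substitute 'a' -> 'e'  (+1)
  7. substitute 'l' -> 't'  (+1)
Total edit operations: 6
Edit distance = 6


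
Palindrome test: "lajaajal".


Word: "lajaajal"
Reversed: "lajaajal"
Forward == Backward? lajaajal == lajaajal
Palindrome = Yes


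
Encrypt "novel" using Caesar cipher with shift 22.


Word: "novel"
Shift: 22
Each letter → (letter + shift) mod 26:
  'n' (13) + 22 = 9 → 'j'
  'o' (14) + 22 = 10 → 'k'
  'v' (21) + 22 = 17 → 'r'
  'e' (4) + 22 = 0 → 'a'
  'l' (11) + 22 = 7 → 'h'
Result = "jkrah"


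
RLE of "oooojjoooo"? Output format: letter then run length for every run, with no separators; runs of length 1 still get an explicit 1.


String: "oooojjoooo"
Scanning for consecutive runs:
  'o' x 4
  'j' x 2
  'o' x 4
RLE = "o4j2o4"


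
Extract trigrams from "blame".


Word: "blame" (length 5)
Number of trigrams = 5 - 3 + 1 = 3
  Position 0: "bla"
  Position 1: "lam"
  Position 2: "ame"
Trigrams = "bla", "lam", "ame"


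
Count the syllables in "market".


Word: "market"
Syllable breakdown: mar / ket
Counting: 2 parts
= 2 syllables


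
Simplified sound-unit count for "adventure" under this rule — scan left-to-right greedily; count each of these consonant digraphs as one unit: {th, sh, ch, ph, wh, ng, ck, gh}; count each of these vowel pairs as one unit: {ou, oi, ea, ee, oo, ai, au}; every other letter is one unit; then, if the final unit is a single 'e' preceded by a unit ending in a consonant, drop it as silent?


Word: "adventure" (9 letters)
Left-to-right scan:
  (1) 'a' (letter)
  (2) 'd' (letter)
  (3) 'v' (letter)
  (4) 'e' (letter)
  (5) 'n' (letter)
  (6) 't' (letter)
  (7) 'u' (letter)
  (8) 'r' (letter)
  (9) 'e' (letter)
Units from scan: 9
Final unit is 'e' after a consonant -> drop as silent (-1)
Sound units = 8 units


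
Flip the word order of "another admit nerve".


Original: "another admit nerve"
Words (1..n): another | admit | nerve
Reversed (n..1): nerve | admit | another
Result = "nerve admit another"


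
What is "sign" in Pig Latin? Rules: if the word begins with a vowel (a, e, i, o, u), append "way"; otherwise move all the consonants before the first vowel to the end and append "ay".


Word: "sign"
Starts with consonant(s) → move to end, add 'ay'
Consonant cluster: "s"
Pig Latin = "ignsay"


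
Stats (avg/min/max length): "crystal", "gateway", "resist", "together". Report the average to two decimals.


Lengths: "crystal"=7, "gateway"=7, "resist"=6, "together"=8
Sum = 28, Count = 4
Average = 28/4 = 7.00
= avg=7.00, min=6, max=8


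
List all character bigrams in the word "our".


Word: "our" (length 3)
Number of bigrams = 3 - 2 + 1 = 2
  Position 0: "ou"
  Position 1: "ur"
Bigrams = "ou", "ur"


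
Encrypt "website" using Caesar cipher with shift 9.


Word: "website"
Shift: 9
Each letter → (letter + shift) mod 26:
  'w' (22) + 9 = 5 → 'f'
  'e' (4) + 9 = 13 → 'n'
  'b' (1) + 9 = 10 → 'k'
  's' (18) + 9 = 1 → 'b'
  'i' (8) + 9 = 17 → 'r'
  't' (19) + 9 = 2 → 'c'
  'e' (4) + 9 = 13 → 'n'
Result = "fnkbrcn"


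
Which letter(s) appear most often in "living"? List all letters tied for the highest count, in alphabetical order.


Word: "living"
Letter counts:
  'g': 1
  'i': 2
  'l': 1
  'n': 1
  'v': 1
Maximum count = 2
Most frequent = 'i' (2 times each)


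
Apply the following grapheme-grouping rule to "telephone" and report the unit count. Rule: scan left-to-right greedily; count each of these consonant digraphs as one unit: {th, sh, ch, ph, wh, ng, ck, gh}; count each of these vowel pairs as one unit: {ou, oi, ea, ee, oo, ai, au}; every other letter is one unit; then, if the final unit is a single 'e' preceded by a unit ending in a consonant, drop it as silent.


Word: "telephone" (9 letters)
Left-to-right scan:
  (1) 't' (letter)
  (2) 'e' (letter)
  (3) 'l' (letter)
  (4) 'e' (letter)
  (5) 'ph' (digraph)
  (6) 'o' (letter)
  (7) 'n' (letter)
  (8) 'e' (letter)
Units from scan: 8
Final unit is 'e' after a consonant -> drop as silent (-1)
Sound units = 7 units


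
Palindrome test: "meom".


Word: "meom"
Reversed: "moem"
Forward == Backward? meom != moem
Palindrome = No


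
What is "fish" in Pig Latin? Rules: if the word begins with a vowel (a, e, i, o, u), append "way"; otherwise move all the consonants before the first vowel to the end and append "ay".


Word: "fish"
Starts with consonant(s) → move to end, add 'ay'
Consonant cluster: "f"
Pig Latin = "ishfay"


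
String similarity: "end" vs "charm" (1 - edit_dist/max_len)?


Word 1: "end" (length 3)
Word 2: "charm" (length 5)
One optimal edit sequence:
  1. insert 'c'  (+1)
  2. insert 'h'  (+1)
  3. substitute 'e' -> 'a'  (+1)
  4. substitute 'n' -> 'r'  (+1)
  5. substitute 'd' -> 'm'  (+1)
Edit distance = 5
Max length = max(3, 5) = 5
Similarity = 1 - 5/5
= 0.0000


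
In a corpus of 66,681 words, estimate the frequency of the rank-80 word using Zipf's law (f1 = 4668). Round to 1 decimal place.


Zipf's law: f(r) = f(1) / r
f(1) = 4668
f(80) = 4668 / 80
= 58.4 occurrences


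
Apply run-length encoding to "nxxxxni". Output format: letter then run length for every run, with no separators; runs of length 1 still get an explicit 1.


String: "nxxxxni"
Scanning for consecutive runs:
  'n' x 1
  'x' x 4
  'n' x 1
  'i' x 1
RLE = "n1x4n1i1"


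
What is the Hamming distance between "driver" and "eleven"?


Comparing character by character (same length = 6):
  Pos 0: 'd' vs 'e' !=
  Pos 1: 'r' vs 'l' !=
  Pos 2: 'i' vs 'e' !=
  Pos 3: 'v' vs 'v' =
  Pos 4: 'e' vs 'e' =
  Pos 5: 'r' vs 'n' !=
Hamming distance = 4


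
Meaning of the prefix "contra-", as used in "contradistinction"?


Prefix: contra-
As in: contradistinction -> contra- + distinction
Meaning = against


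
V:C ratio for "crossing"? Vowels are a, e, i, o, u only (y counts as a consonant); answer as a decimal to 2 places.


Word: "crossing"
Vowels (a,e,i,o,u): 2
Consonants: 6
Ratio = 2/6
= 0.33


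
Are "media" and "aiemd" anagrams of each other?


Word 1: "media" → sorted: adeim
Word 2: "aiemd" → sorted: adeim
Same letters? adeim == adeim
Anagram = Yes


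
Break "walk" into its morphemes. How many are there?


Word: "walk"
Morphemes: walk
Each morpheme carries meaning
= 1 morpheme


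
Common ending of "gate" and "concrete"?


Word 1: "gate"
Word 2: "concrete"
Comparing from end:
  Pos -1: 'e' == 'e'
  Pos -2: 't' == 't'
  Pos -3: 'a' != 'e' (stop)
LCS = "te" (length 2)


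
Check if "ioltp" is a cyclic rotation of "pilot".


Word: "pilot", Candidate: "ioltp"
Method: check if candidate is substring of word+word
"pilotpilot" contains "ioltp"? No
Is rotation = No


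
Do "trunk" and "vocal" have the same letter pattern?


Pattern of "trunk": [0, 1, 2, 3, 4]
Pattern of "vocal": [0, 1, 2, 3, 4]
Patterns match
Same pattern = Yes


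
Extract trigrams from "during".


Word: "during" (length 6)
Number of trigrams = 6 - 3 + 1 = 4
  Position 0: "dur"
  Position 1: "uri"
  Position 2: "rin"
  Position 3: "ing"
Trigrams = "dur", "uri", "rin", "ing"


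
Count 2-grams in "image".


Word: "image" (length 5)
Number of 2-grams = length - 2 + 1 = 5 - 2 + 1
= 4


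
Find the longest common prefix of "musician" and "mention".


Word 1: "musician"
Word 2: "mention"
Comparing from start:
  Pos 0: 'm' == 'm'
  Pos 1: 'u' != 'e' (stop)
LCP = "m" (length 1)


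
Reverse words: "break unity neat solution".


Original: "break unity neat solution"
Words (1..n): break | unity | neat | solution
Reversed (n..1): solution | neat | unity | break
Result = "solution neat unity break"


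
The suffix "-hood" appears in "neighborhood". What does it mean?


Suffix: -hood
Example: neighborhood (neighbor + -hood)
Meaning = state / condition


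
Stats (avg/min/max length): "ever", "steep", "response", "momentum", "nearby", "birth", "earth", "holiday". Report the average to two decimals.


Lengths: "ever"=4, "steep"=5, "response"=8, "momentum"=8, "nearby"=6, "birth"=5, "earth"=5, "holiday"=7
Sum = 48, Count = 8
Average = 48/8 = 6.00
= avg=6.00, min=4, max=8


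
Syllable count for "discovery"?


Word: "discovery"
Syllable breakdown: dis | cov | er | y
Counting: 4 parts
= 4 syllables


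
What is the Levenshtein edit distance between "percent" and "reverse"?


Word 1: "percent" (length 7)
Word 2: "reverse" (length 7)
One optimal edit sequence (insert/delete/substitute each cost 1):
  1. substitute 'p' -> 'r'  (+1)
  2. keep 'e'
  3. substitute 'r' -> 'v'  (+1)
  4. substitute 'c' -> 'e'  (+1)
  5. substitute 'e' -> 'r'  (+1)
  6. substitute 'n' -> 's'  (+1)
  7. substitute 't' -> 'e'  (+1)
Total edit operations: 6
Edit distance = 6


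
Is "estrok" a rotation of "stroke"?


Word: "stroke", Candidate: "estrok"
Method: check if candidate is substring of word+word
"strokestroke" contains "estrok"? Yes
Is rotation = Yes


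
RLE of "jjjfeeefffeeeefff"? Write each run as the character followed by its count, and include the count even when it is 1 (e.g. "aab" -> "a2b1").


String: "jjjfeeefffeeeefff"
Scanning for consecutive runs:
  'j' x 3
  'f' x 1
  'e' x 3
  'f' x 3
  'e' x 4
  'f' x 3
RLE = "j3f1e3f3e4f3"


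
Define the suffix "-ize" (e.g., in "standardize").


Suffix: -ize
As in: standardize -> standard + -ize
Meaning = to make


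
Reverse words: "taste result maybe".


Original: "taste result maybe"
Words (1..n): taste | result | maybe
Reversed (n..1): maybe | result | taste
Result = "maybe result taste"


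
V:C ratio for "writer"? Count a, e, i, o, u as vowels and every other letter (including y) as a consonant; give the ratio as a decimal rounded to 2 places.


Word: "writer"
Vowels (a,e,i,o,u): 2
Consonants: 4
Ratio = 2/4
= 0.50


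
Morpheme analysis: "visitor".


Word: "visitor"
Morphemes: visit | -or
Each morpheme carries meaning
= 2 morphemes


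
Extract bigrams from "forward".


Word: "forward" (length 7)
Number of bigrams = 7 - 2 + 1 = 6
  Position 0: "fo"
  Position 1: "or"
  Position 2: "rw"
  Position 3: "wa"
  Position 4: "ar"
  Position 5: "rd"
Bigrams = "fo", "or", "rw", "wa", "ar", "rd"


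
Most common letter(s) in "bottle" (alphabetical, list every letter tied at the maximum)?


Word: "bottle"
Letter counts:
  'b': 1
  'e': 1
  'l': 1
  'o': 1
  't': 2
Maximum count = 2
Most frequent = 't' (2 times each)


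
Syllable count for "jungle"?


Word: "jungle"
Syllable breakdown: jun | gle
Counting: 2 parts
= 2 syllables


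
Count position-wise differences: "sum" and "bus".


Comparing character by character (same length = 3):
  Pos 0: 's' vs 'b' !=
  Pos 1: 'u' vs 'u' =
  Pos 2: 'm' vs 's' !=
Hamming distance = 2


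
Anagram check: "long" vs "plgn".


Word 1: "long" → sorted: glno
Word 2: "plgn" → sorted: glnp
Same letters? glno != glnp
Anagram = No


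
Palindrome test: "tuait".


Word: "tuait"
Reversed: "tiaut"
Forward == Backward? tuait != tiaut
Palindrome = No


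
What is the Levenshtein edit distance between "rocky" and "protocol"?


Word 1: "rocky" (length 5)
Word 2: "protocol" (length 8)
One optimal edit sequence (insert/delete/substitute each cost 1):
  1. insert 'p'  (+1)
  2. keep 'r'
  3. insert 'o'  (+1)
  4. insert 't'  (+1)
  5. keep 'o'
  6. keep 'c'
  7. substitute 'k' -> 'o'  (+1)
  8. substitute 'y' -> 'l'  (+1)
Total edit operations: 5
Edit distance = 5


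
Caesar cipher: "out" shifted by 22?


Word: "out"
Shift: 22
Each letter → (letter + shift) mod 26:
  'o' (14) + 22 = 10 → 'k'
  'u' (20) + 22 = 16 → 'q'
  't' (19) + 22 = 15 → 'p'
Result = "kqp"


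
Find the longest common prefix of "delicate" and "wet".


Word 1: "delicate"
Word 2: "wet"
Comparing from start:
  Pos 0: 'd' != 'w' (stop)
LCP = "" (length 0)


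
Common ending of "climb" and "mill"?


Word 1: "climb"
Word 2: "mill"
Comparing from end:
  Pos -1: 'b' != 'l' (stop)
LCS = "" (length 0)


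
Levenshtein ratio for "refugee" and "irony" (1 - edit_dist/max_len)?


Word 1: "refugee" (length 7)
Word 2: "irony" (length 5)
One optimal edit sequence:
  1. delete 'r'  (+1)
  2. delete 'e'  (+1)
  3. substitute 'f' -> 'i'  (+1)
  4. substitute 'u' -> 'r'  (+1)
  5. substitute 'g' -> 'o'  (+1)
  6. substitute 'e' -> 'n'  (+1)
  7. substitute 'e' -> 'y'  (+1)
Edit distance = 7
Max length = max(7, 5) = 7
Similarity = 1 - 7/7
= 0.0000


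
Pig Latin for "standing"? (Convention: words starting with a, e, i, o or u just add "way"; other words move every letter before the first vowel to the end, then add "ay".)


Word: "standing"
Starts with consonant(s) → move to end, add 'ay'
Consonant cluster: "st"
Pig Latin = "andingstay"


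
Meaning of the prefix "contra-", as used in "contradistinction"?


Prefix: contra-
Example: contradistinction = contra- + distinction
Meaning = against


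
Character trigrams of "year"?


Word: "year" (length 4)
Number of trigrams = 4 - 3 + 1 = 2
  Position 0: "yea"
  Position 1: "ear"
Trigrams = "yea", "ear"


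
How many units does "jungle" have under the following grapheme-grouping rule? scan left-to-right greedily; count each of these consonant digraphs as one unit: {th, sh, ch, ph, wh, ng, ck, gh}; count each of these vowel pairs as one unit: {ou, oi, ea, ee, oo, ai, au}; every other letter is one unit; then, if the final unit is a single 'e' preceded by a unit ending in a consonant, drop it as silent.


Word: "jungle" (6 letters)
Left-to-right scan:
  (1) 'j' (letter)
  (2) 'u' (letter)
  (3) 'ng' (digraph)
  (4) 'l' (letter)
  (5) 'e' (letter)
Units from scan: 5
Final unit is 'e' after a consonant -> drop as silent (-1)
Sound units = 4 units


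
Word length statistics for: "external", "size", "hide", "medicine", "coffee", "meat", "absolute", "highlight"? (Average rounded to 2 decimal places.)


Lengths: "external"=8, "size"=4, "hide"=4, "medicine"=8, "coffee"=6, "meat"=4, "absolute"=8, "highlight"=9
Sum = 51, Count = 8
Average = 51/8 = 6.38
= avg=6.38, min=4, max=9


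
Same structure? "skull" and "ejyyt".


Pattern of "skull": [0, 1, 2, 3, 3]
Pattern of "ejyyt": [0, 1, 2, 2, 3]
Patterns do not match
Same pattern = No


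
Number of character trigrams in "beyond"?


Word: "beyond" (length 6)
Number of 3-grams = length - 3 + 1 = 6 - 3 + 1
= 4


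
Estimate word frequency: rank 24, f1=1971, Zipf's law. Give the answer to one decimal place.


Zipf's law: f(r) = f(1) / r
f(1) = 1971
f(24) = 1971 / 24
= 82.1 occurrences


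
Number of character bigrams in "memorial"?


Word: "memorial" (length 8)
Number of 2-grams = length - 2 + 1 = 8 - 2 + 1
= 7


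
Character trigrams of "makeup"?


Word: "makeup" (length 6)
Number of trigrams = 6 - 3 + 1 = 4
  Position 0: "mak"
  Position 1: "ake"
  Position 2: "keu"
  Position 3: "eup"
Trigrams = "mak", "ake", "keu", "eup"


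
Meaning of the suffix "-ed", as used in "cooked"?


Suffix: -ed
As in: cooked -> cook + -ed
Meaning = past tense


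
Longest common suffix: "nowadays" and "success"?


Word 1: "nowadays"
Word 2: "success"
Comparing from end:
  Pos -1: 's' == 's'
  Pos -2: 'y' != 's' (stop)
LCS = "s" (length 1)


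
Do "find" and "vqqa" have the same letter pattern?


Pattern of "find": [0, 1, 2, 3]
Pattern of "vqqa": [0, 1, 1, 2]
Patterns do not match
Same pattern = No
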